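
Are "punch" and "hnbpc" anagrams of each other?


Word 1: "punch" → sorted: chnpu
Word 2: "hnbpc" → sorted: bchnp
Same letters? chnpu != bchnp
Anagram = No


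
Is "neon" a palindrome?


Word: "neon"
Reversed: "noen"
Forward == Backward? neon != noen
Palindrome = No


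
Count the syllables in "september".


Word: "september"
Syllable breakdown: sep | tem | ber
Counting: 3 parts
= 3 syllables


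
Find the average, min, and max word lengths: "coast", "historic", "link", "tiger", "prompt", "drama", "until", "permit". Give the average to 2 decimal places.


Lengths: "coast"=5, "historic"=8, "link"=4, "tiger"=5, "prompt"=6, "drama"=5, "until"=5, "permit"=6
Sum = 44, Count = 8
Average = 44/8 = 5.50
= avg=5.50, min=4, max=8


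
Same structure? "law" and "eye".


Pattern of "law": [0, 1, 2]
Pattern of "eye": [0, 1, 0]
Patterns do not match
Same pattern = No


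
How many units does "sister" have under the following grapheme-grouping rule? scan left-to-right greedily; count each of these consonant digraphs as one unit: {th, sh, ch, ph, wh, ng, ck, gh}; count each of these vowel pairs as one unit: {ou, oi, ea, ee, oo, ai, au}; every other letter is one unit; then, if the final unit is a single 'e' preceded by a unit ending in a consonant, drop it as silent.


Word: "sister" (6 letters)
Left-to-right scan:
  [1] 's' (letter)
  [2] 'i' (letter)
  [3] 's' (letter)
  [4] 't' (letter)
  [5] 'e' (letter)
  [6] 'r' (letter)
Units from scan: 6
Sound units = 6 units


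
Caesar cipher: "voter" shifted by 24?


Word: "voter"
Shift: 24
Each letter → (letter + shift) mod 26:
  'v' (21) + 24 = 19 → 't'
  'o' (14) + 24 = 12 → 'm'
  't' (19) + 24 = 17 → 'r'
  'e' (4) + 24 = 2 → 'c'
  'r' (17) + 24 = 15 → 'p'
Result = "tmrcp"


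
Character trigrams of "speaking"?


Word: "speaking" (length 8)
Number of trigrams = 8 - 3 + 1 = 6
  Position 0: "spe"
  Position 1: "pea"
  Position 2: "eak"
  Position 3: "aki"
  Position 4: "kin"
  Position 5: "ing"
Trigrams = "spe", "pea", "eak", "aki", "kin", "ing"


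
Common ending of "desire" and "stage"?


Word 1: "desire"
Word 2: "stage"
Comparing from end:
  Pos -1: 'e' == 'e'
  Pos -2: 'r' != 'g' (stop)
LCS = "e" (length 1)


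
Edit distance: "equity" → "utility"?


Word 1: "equity" (length 6)
Word 2: "utility" (length 7)
One optimal edit sequence (insert/delete/substitute each cost 1):
  1. insert 'u'  (+1)
  2. substitute 'e' -> 't'  (+1)
  3. substitute 'q' -> 'i'  (+1)
  4. substitute 'u' -> 'l'  (+1)
  5. keep 'i'
  6. keep 't'
  7. keep 'y'
Total edit operations: 4
Edit distance = 4


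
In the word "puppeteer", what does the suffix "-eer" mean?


Suffix: -eer
Example: puppeteer = puppet + -eer
Meaning = one who is concerned with


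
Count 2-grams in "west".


Word: "west" (length 4)
Number of 2-grams = length - 2 + 1 = 4 - 2 + 1
= 3


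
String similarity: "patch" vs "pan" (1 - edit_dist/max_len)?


Word 1: "patch" (length 5)
Word 2: "pan" (length 3)
One optimal edit sequence:
  1. keep 'p'
  2. keep 'a'
  3. delete 't'  (+1)
  4. delete 'c'  (+1)
  5. substitute 'h' -> 'n'  (+1)
Edit distance = 3
Max length = max(5, 3) = 5
Similarity = 1 - 3/5
= 0.4000


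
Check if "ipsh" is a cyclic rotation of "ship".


Word: "ship", Candidate: "ipsh"
Method: check if candidate is substring of word+word
"shipship" contains "ipsh"? Yes
Is rotation = Yes


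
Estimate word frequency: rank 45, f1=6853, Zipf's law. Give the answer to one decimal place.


Zipf's law: f(r) = f(1) / r
f(1) = 6853
f(45) = 6853 / 45
= 152.3 occurrences


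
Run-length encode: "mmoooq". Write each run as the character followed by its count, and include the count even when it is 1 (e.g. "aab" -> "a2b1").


String: "mmoooq"
Scanning for consecutive runs:
  'm' x 2
  'o' x 3
  'q' x 1
RLE = "m2o3q1"


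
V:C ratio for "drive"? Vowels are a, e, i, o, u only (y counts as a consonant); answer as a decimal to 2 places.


Word: "drive"
Vowels (a,e,i,o,u): 2
Consonants: 3
Ratio = 2/3
= 0.67


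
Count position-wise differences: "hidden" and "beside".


Comparing character by character (same length = 6):
  Pos 0: 'h' vs 'b' !=
  Pos 1: 'i' vs 'e' !=
  Pos 2: 'd' vs 's' !=
  Pos 3: 'd' vs 'i' !=
  Pos 4: 'e' vs 'd' !=
  Pos 5: 'n' vs 'e' !=
Hamming distance = 6


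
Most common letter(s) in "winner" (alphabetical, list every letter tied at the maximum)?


Word: "winner"
Letter counts:
  'e': 1
  'i': 1
  'n': 2
  'r': 1
  'w': 1
Maximum count = 2
Most frequent = 'n' (2 times each)


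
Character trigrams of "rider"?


Word: "rider" (length 5)
Number of trigrams = 5 - 3 + 1 = 3
  Position 0: "rid"
  Position 1: "ide"
  Position 2: "der"
Trigrams = "rid", "ide", "der"


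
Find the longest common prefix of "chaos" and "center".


Word 1: "chaos"
Word 2: "center"
Comparing from start:
  Pos 0: 'c' == 'c'
  Pos 1: 'h' != 'e' (stop)
LCP = "c" (length 1)


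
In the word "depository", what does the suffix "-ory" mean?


Suffix: -ory
Example: depository = deposit + -ory
Meaning = relating to / place for


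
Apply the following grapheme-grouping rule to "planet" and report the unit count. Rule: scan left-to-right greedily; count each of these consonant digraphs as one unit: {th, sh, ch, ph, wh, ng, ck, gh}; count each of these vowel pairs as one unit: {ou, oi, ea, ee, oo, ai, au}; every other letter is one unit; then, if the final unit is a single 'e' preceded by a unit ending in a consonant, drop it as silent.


Word: "planet" (6 letters)
Left-to-right scan:
  1. 'p' (letter)
  2. 'l' (letter)
  3. 'a' (letter)
  4. 'n' (letter)
  5. 'e' (letter)
  6. 't' (letter)
Units from scan: 6
Sound units = 6 units


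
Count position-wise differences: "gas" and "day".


Comparing character by character (same length = 3):
  Pos 0: 'g' vs 'd' !=
  Pos 1: 'a' vs 'a' =
  Pos 2: 's' vs 'y' !=
Hamming distance = 2


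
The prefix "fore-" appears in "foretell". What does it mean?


Prefix: fore-
Example: foretell (fore- + tell)
Meaning = before


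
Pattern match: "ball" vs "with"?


Pattern of "ball": [0, 1, 2, 2]
Pattern of "with": [0, 1, 2, 3]
Patterns do not match
Same pattern = No


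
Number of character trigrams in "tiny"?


Word: "tiny" (length 4)
Number of 3-grams = length - 3 + 1 = 4 - 3 + 1
= 2


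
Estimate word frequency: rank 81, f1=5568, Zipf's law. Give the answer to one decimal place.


Zipf's law: f(r) = f(1) / r
f(1) = 5568
f(81) = 5568 / 81
= 68.7 occurrences


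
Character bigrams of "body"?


Word: "body" (length 4)
Number of bigrams = 4 - 2 + 1 = 3
  Position 0: "bo"
  Position 1: "od"
  Position 2: "dy"
Bigrams = "bo", "od", "dy"


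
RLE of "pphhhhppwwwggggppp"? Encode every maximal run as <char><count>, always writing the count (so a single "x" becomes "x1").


String: "pphhhhppwwwggggppp"
Scanning for consecutive runs:
  'p' x 2
  'h' x 4
  'p' x 2
  'w' x 3
  'g' x 4
  'p' x 3
RLE = "p2h4p2w3g4p3"


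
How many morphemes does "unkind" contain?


Word: "unkind"
Morphemes: un- + kind
Each morpheme carries meaning
= 2 morphemes


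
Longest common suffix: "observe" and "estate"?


Word 1: "observe"
Word 2: "estate"
Comparing from end:
  Pos -1: 'e' == 'e'
  Pos -2: 'v' != 't' (stop)
LCS = "e" (length 1)


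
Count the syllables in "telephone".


Word: "telephone"
Syllable breakdown: tel | e | phone
Counting: 3 parts
= 3 syllables


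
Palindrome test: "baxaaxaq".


Word: "baxaaxaq"
Reversed: "qaxaaxab"
Forward == Backward? baxaaxaq != qaxaaxab
Palindrome = No


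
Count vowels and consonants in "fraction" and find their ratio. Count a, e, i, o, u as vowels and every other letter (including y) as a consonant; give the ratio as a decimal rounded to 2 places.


Word: "fraction"
Vowels (a,e,i,o,u): 3
Consonants: 5
Ratio = 3/5
= 0.60


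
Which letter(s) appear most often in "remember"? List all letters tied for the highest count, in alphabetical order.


Word: "remember"
Letter counts:
  'b': 1
  'e': 3
  'm': 2
  'r': 2
Maximum count = 3
Most frequent = 'e' (3 times each)


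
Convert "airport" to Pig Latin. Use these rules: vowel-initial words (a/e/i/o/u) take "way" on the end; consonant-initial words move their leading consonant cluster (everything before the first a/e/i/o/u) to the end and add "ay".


Word: "airport"
Starts with vowel → add 'way'
Pig Latin = "airportway"


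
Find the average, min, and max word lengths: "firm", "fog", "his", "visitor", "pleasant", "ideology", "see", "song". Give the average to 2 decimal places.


Lengths: "firm"=4, "fog"=3, "his"=3, "visitor"=7, "pleasant"=8, "ideology"=8, "see"=3, "song"=4
Sum = 40, Count = 8
Average = 40/8 = 5.00
= avg=5.00, min=3, max=8


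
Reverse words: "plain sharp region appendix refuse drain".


Original: "plain sharp region appendix refuse drain"
Words (1..n): plain | sharp | region | appendix | refuse | drain
Reversed (n..1): drain | refuse | appendix | region | sharp | plain
Result = "drain refuse appendix region sharp plain"


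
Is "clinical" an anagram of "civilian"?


Word 1: "civilian" → sorted: aciiilnv
Word 2: "clinical" → sorted: acciilln
Same letters? aciiilnv != acciilln
Anagram = No


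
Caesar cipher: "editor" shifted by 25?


Word: "editor"
Shift: 25
Each letter → (letter + shift) mod 26:
  'e' (4) + 25 = 3 → 'd'
  'd' (3) + 25 = 2 → 'c'
  'i' (8) + 25 = 7 → 'h'
  't' (19) + 25 = 18 → 's'
  'o' (14) + 25 = 13 → 'n'
  'r' (17) + 25 = 16 → 'q'
Result = "dchsnq"


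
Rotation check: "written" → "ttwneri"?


Word: "written", Candidate: "ttwneri"
Method: check if candidate is substring of word+word
"writtenwritten" contains "ttwneri"? No
Is rotation = No


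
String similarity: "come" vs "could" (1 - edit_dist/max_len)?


Word 1: "come" (length 4)
Word 2: "could" (length 5)
One optimal edit sequence:
  1. keep 'c'
  2. keep 'o'
  3. insert 'u'  (+1)
  4. substitute 'm' -> 'l'  (+1)
  5. substitute 'e' -> 'd'  (+1)
Edit distance = 3
Max length = max(4, 5) = 5
Similarity = 1 - 3/5
= 0.4000


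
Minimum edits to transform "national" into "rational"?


Word 1: "national" (length 8)
Word 2: "rational" (length 8)
One optimal edit sequence (insert/delete/substitute each cost 1):
  1. substitute 'n' -> 'r'  (+1)
  2. keep 'a'
  3. keep 't'
  4. keep 'i'
  5. keep 'o'
  6. keep 'n'
  7. keep 'a'
  8. keep 'l'
Total edit operations: 1
Edit distance = 1


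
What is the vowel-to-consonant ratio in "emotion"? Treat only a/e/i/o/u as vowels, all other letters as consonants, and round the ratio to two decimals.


Word: "emotion"
Vowels (a,e,i,o,u): 4
Consonants: 3
Ratio = 4/3
= 1.33


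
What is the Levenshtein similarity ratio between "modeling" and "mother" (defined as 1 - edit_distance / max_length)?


Word 1: "modeling" (length 8)
Word 2: "mother" (length 6)
One optimal edit sequence:
  1. keep 'm'
  2. keep 'o'
  3. delete 'd'  (+1)
  4. delete 'e'  (+1)
  5. substitute 'l' -> 't'  (+1)
  6. substitute 'i' -> 'h'  (+1)
  7. substitute 'n' -> 'e'  (+1)
  8. substitute 'g' -> 'r'  (+1)
Edit distance = 6
Max length = max(8, 6) = 8
Similarity = 1 - 6/8
= 0.2500


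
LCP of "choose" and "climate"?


Word 1: "choose"
Word 2: "climate"
Comparing from start:
  Pos 0: 'c' == 'c'
  Pos 1: 'h' != 'l' (stop)
LCP = "c" (length 1)


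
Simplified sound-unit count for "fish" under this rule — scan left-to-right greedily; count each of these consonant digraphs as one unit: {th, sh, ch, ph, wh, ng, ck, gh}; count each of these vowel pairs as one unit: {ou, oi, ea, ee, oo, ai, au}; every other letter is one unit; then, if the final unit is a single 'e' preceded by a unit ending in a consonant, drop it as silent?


Word: "fish" (4 letters)
Left-to-right scan:
  1. 'f' (letter)
  2. 'i' (letter)
  3. 'sh' (digraph)
Units from scan: 3
Sound units = 3 units


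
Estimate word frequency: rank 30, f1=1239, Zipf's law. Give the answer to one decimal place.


Zipf's law: f(r) = f(1) / r
f(1) = 1239
f(30) = 1239 / 30
= 41.3 occurrences


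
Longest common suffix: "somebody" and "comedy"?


Word 1: "somebody"
Word 2: "comedy"
Comparing from end:
  Pos -1: 'y' == 'y'
  Pos -2: 'd' == 'd'
  Pos -3: 'o' != 'e' (stop)
LCS = "dy" (length 2)


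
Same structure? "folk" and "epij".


Pattern of "folk": [0, 1, 2, 3]
Pattern of "epij": [0, 1, 2, 3]
Patterns match
Same pattern = Yes


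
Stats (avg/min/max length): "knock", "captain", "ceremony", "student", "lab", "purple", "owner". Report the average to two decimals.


Lengths: "knock"=5, "captain"=7, "ceremony"=8, "student"=7, "lab"=3, "purple"=6, "owner"=5
Sum = 41, Count = 7
Average = 41/7 = 5.86
= avg=5.86, min=3, max=8


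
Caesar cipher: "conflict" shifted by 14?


Word: "conflict"
Shift: 14
Each letter → (letter + shift) mod 26:
  'c' (2) + 14 = 16 → 'q'
  'o' (14) + 14 = 2 → 'c'
  'n' (13) + 14 = 1 → 'b'
  'f' (5) + 14 = 19 → 't'
  'l' (11) + 14 = 25 → 'z'
  'i' (8) + 14 = 22 → 'w'
  'c' (2) + 14 = 16 → 'q'
  't' (19) + 14 = 7 → 'h'
Result = "qcbtzwqh"


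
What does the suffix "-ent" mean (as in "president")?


Suffix: -ent
Example: president = preside + -ent, with a spelling change
Meaning = one who / that which


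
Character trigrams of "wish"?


Word: "wish" (length 4)
Number of trigrams = 4 - 3 + 1 = 2
  Position 0: "wis"
  Position 1: "ish"
Trigrams = "wis", "ish"


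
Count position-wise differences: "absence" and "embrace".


Comparing character by character (same length = 7):
  Pos 0: 'a' vs 'e' !=
  Pos 1: 'b' vs 'm' !=
  Pos 2: 's' vs 'b' !=
  Pos 3: 'e' vs 'r' !=
  Pos 4: 'n' vs 'a' !=
  Pos 5: 'c' vs 'c' =
  Pos 6: 'e' vs 'e' =
Hamming distance = 5


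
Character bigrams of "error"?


Word: "error" (length 5)
Number of bigrams = 5 - 2 + 1 = 4
  Position 0: "er"
  Position 1: "rr"
  Position 2: "ro"
  Position 3: "or"
Bigrams = "er", "rr", "ro", "or"


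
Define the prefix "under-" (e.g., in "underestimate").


Prefix: under-
As in: underestimate -> under- + estimate
Meaning = insufficient


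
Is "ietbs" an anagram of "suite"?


Word 1: "suite" → sorted: eistu
Word 2: "ietbs" → sorted: beist
Same letters? eistu != beist
Anagram = No


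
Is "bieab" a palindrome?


Word: "bieab"
Reversed: "baeib"
Forward == Backward? bieab != baeib
Palindrome = No


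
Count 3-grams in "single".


Word: "single" (length 6)
Number of 3-grams = length - 3 + 1 = 6 - 3 + 1
= 4


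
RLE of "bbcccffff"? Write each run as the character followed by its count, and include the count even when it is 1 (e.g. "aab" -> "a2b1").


String: "bbcccffff"
Scanning for consecutive runs:
  'b' x 2
  'c' x 3
  'f' x 4
RLE = "b2c3f4"


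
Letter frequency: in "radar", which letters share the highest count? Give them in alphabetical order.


Word: "radar"
Letter counts:
  'a': 2
  'd': 1
  'r': 2
Maximum count = 2
Most frequent = 'a', 'r' (2 times each)


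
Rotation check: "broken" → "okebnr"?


Word: "broken", Candidate: "okebnr"
Method: check if candidate is substring of word+word
"brokenbroken" contains "okebnr"? No
Is rotation = No


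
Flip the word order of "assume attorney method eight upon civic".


Original: "assume attorney method eight upon civic"
Words (1..n): assume | attorney | method | eight | upon | civic
Reversed (n..1): civic | upon | eight | method | attorney | assume
Result = "civic upon eight method attorney assume"


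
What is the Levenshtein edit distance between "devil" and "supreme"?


Word 1: "devil" (length 5)
Word 2: "supreme" (length 7)
One optimal edit sequence (insert/delete/substitute each cost 1):
  1. insert 's'  (+1)
  2. insert 'u'  (+1)
  3. substitute 'd' -> 'p'  (+1)
  4. substitute 'e' -> 'r'  (+1)
  5. substitute 'v' -> 'e'  (+1)
  6. substitute 'i' -> 'm'  (+1)
  7. substitute 'l' -> 'e'  (+1)
Total edit operations: 7
Edit distance = 7


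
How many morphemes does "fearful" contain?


Word: "fearful"
Morphemes: fear / -ful
Each morpheme carries meaning
= 2 morphemes


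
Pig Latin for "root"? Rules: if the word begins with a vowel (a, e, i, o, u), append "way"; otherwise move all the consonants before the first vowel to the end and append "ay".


Word: "root"
Starts with consonant(s) → move to end, add 'ay'
Consonant cluster: "r"
Pig Latin = "ootray"


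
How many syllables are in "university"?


Word: "university"
Syllable breakdown: u · ni · ver · si · ty
Counting: 5 parts
= 5 syllables


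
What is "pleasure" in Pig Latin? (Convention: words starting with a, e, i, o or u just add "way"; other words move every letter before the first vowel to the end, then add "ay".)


Word: "pleasure"
Starts with consonant(s) → move to end, add 'ay'
Consonant cluster: "pl"
Pig Latin = "easureplay"


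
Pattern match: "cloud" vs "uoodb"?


Pattern of "cloud": [0, 1, 2, 3, 4]
Pattern of "uoodb": [0, 1, 1, 2, 3]
Patterns do not match
Same pattern = No


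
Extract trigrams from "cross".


Word: "cross" (length 5)
Number of trigrams = 5 - 3 + 1 = 3
  Position 0: "cro"
  Position 1: "ros"
  Position 2: "oss"
Trigrams = "cro", "ros", "oss"


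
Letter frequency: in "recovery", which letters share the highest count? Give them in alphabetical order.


Word: "recovery"
Letter counts:
  'c': 1
  'e': 2
  'o': 1
  'r': 2
  'v': 1
  'y': 1
Maximum count = 2
Most frequent = 'e', 'r' (2 times each)


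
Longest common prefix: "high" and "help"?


Word 1: "high"
Word 2: "help"
Comparing from start:
  Pos 0: 'h' == 'h'
  Pos 1: 'i' != 'e' (stop)
LCP = "h" (length 1)


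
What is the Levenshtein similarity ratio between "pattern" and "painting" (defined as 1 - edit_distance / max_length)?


Word 1: "pattern" (length 7)
Word 2: "painting" (length 8)
One optimal edit sequence:
  1. keep 'p'
  2. keep 'a'
  3. insert 'i'  (+1)
  4. substitute 't' -> 'n'  (+1)
  5. keep 't'
  6. substitute 'e' -> 'i'  (+1)
  7. substitute 'r' -> 'n'  (+1)
  8. substitute 'n' -> 'g'  (+1)
Edit distance = 5
Max length = max(7, 8) = 8
Similarity = 1 - 5/8
= 0.3750


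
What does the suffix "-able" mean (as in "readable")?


Suffix: -able
Example: readable = read + -able
Meaning = capable of


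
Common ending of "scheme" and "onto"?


Word 1: "scheme"
Word 2: "onto"
Comparing from end:
  Pos -1: 'e' != 'o' (stop)
LCS = "" (length 0)


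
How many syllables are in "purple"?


Word: "purple"
Syllable breakdown: pur / ple
Counting: 2 parts
= 2 syllables


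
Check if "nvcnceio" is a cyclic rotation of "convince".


Word: "convince", Candidate: "nvcnceio"
Method: check if candidate is substring of word+word
"convinceconvince" contains "nvcnceio"? No
Is rotation = No


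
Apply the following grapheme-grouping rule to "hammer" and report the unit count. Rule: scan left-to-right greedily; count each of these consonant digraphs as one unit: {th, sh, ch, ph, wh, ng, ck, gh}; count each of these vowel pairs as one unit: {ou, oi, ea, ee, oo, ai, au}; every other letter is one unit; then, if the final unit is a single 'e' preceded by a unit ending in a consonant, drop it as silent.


Word: "hammer" (6 letters)
Left-to-right scan:
  (1) 'h' (letter)
  (2) 'a' (letter)
  (3) 'm' (letter)
  (4) 'm' (letter)
  (5) 'e' (letter)
  (6) 'r' (letter)
Units from scan: 6
Sound units = 6 units


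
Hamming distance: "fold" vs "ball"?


Comparing character by character (same length = 4):
  Pos 0: 'f' vs 'b' !=
  Pos 1: 'o' vs 'a' !=
  Pos 2: 'l' vs 'l' =
  Pos 3: 'd' vs 'l' !=
Hamming distance = 3


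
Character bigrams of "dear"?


Word: "dear" (length 4)
Number of bigrams = 4 - 2 + 1 = 3
  Position 0: "de"
  Position 1: "ea"
  Position 2: "ar"
Bigrams = "de", "ea", "ar"


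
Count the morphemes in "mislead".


Word: "mislead"
Morphemes: mis- + lead
Each morpheme carries meaning
= 2 morphemes


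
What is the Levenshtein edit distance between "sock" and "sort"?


Word 1: "sock" (length 4)
Word 2: "sort" (length 4)
One optimal edit sequence (insert/delete/substitute each cost 1):
  1. keep 's'
  2. keep 'o'
  3. substitute 'c' -> 'r'  (+1)
  4. substitute 'k' -> 't'  (+1)
Total edit operations: 2
Edit distance = 2


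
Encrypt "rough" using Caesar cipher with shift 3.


Word: "rough"
Shift: 3
Each letter → (letter + shift) mod 26:
  'r' (17) + 3 = 20 → 'u'
  'o' (14) + 3 = 17 → 'r'
  'u' (20) + 3 = 23 → 'x'
  'g' (6) + 3 = 9 → 'j'
  'h' (7) + 3 = 10 → 'k'
Result = "urxjk"


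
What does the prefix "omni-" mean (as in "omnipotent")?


Prefix: omni-
Example: omnipotent (omni- + potent)
Meaning = all


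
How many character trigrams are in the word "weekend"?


Word: "weekend" (length 7)
Number of 3-grams = length - 3 + 1 = 7 - 3 + 1
= 5


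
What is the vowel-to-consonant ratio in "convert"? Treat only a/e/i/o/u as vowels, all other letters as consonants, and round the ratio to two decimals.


Word: "convert"
Vowels (a,e,i,o,u): 2
Consonants: 5
Ratio = 2/5
= 0.40


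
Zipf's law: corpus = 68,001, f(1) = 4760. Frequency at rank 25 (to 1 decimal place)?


Zipf's law: f(r) = f(1) / r
f(1) = 4760
f(25) = 4760 / 25
= 190.4 occurrences


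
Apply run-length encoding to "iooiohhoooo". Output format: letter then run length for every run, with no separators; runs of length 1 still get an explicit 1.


String: "iooiohhoooo"
Scanning for consecutive runs:
  'i' x 1
  'o' x 2
  'i' x 1
  'o' x 1
  'h' x 2
  'o' x 4
RLE = "i1o2i1o1h2o4"


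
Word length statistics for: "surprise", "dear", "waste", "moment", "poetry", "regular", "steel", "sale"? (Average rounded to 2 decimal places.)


Lengths: "surprise"=8, "dear"=4, "waste"=5, "moment"=6, "poetry"=6, "regular"=7, "steel"=5, "sale"=4
Sum = 45, Count = 8
Average = 45/8 = 5.63
= avg=5.63, min=4, max=8


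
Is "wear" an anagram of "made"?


Word 1: "made" → sorted: adem
Word 2: "wear" → sorted: aerw
Same letters? adem != aerw
Anagram = No


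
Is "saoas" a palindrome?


Word: "saoas"
Reversed: "saoas"
Forward == Backward? saoas == saoas
Palindrome = Yes


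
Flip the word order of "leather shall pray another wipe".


Original: "leather shall pray another wipe"
Words (1..n): leather | shall | pray | another | wipe
Reversed (n..1): wipe | another | pray | shall | leather
Result = "wipe another pray shall leather"


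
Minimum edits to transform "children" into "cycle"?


Word 1: "children" (length 8)
Word 2: "cycle" (length 5)
One optimal edit sequence (insert/delete/substitute each cost 1):
  1. keep 'c'
  2. substitute 'h' -> 'y'  (+1)
  3. substitute 'i' -> 'c'  (+1)
  4. keep 'l'
  5. delete 'd'  (+1)
  6. delete 'r'  (+1)
  7. keep 'e'
  8. delete 'n'  (+1)
Total edit operations: 5
Edit distance = 5


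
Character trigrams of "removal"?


Word: "removal" (length 7)
Number of trigrams = 7 - 3 + 1 = 5
  Position 0: "rem"
  Position 1: "emo"
  Position 2: "mov"
  Position 3: "ova"
  Position 4: "val"
Trigrams = "rem", "emo", "mov", "ova", "val"


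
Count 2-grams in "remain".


Word: "remain" (length 6)
Number of 2-grams = length - 2 + 1 = 6 - 2 + 1
= 5


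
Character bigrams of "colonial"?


Word: "colonial" (length 8)
Number of bigrams = 8 - 2 + 1 = 7
  Position 0: "co"
  Position 1: "ol"
  Position 2: "lo"
  Position 3: "on"
  Position 4: "ni"
  Position 5: "ia"
  Position 6: "al"
Bigrams = "co", "ol", "lo", "on", "ni", "ia", "al"


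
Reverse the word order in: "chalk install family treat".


Original: "chalk install family treat"
Words (1..n): chalk | install | family | treat
Reversed (n..1): treat | family | install | chalk
Result = "treat family install chalk"


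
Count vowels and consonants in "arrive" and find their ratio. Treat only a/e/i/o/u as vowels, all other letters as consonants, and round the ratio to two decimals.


Word: "arrive"
Vowels (a,e,i,o,u): 3
Consonants: 3
Ratio = 3/3
= 1.00


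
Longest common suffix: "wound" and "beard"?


Word 1: "wound"
Word 2: "beard"
Comparing from end:
  Pos -1: 'd' == 'd'
  Pos -2: 'n' != 'r' (stop)
LCS = "d" (length 1)


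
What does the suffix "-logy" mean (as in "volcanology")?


Suffix: -logy
Example: volcanology = volcano + -logy
Meaning = study of


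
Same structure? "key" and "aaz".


Pattern of "key": [0, 1, 2]
Pattern of "aaz": [0, 0, 1]
Patterns do not match
Same pattern = No


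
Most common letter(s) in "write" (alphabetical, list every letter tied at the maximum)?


Word: "write"
Letter counts:
  'e': 1
  'i': 1
  'r': 1
  't': 1
  'w': 1
Maximum count = 1
Most frequent = 'e', 'i', 'r', 't', 'w' (1 time each)


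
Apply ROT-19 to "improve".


Word: "improve"
Shift: 19
Each letter → (letter + shift) mod 26:
  'i' (8) + 19 = 1 → 'b'
  'm' (12) + 19 = 5 → 'f'
  'p' (15) + 19 = 8 → 'i'
  'r' (17) + 19 = 10 → 'k'
  'o' (14) + 19 = 7 → 'h'
  'v' (21) + 19 = 14 → 'o'
  'e' (4) + 19 = 23 → 'x'
Result = "bfikhox"


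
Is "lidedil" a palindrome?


Word: "lidedil"
Reversed: "lidedil"
Forward == Backward? lidedil == lidedil
Palindrome = Yes


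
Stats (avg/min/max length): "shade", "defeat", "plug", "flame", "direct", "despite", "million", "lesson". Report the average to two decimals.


Lengths: "shade"=5, "defeat"=6, "plug"=4, "flame"=5, "direct"=6, "despite"=7, "million"=7, "lesson"=6
Sum = 46, Count = 8
Average = 46/8 = 5.75
= avg=5.75, min=4, max=7


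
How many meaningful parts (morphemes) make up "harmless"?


Word: "harmless"
Morphemes: harm | -less
Each morpheme carries meaning
= 2 morphemes


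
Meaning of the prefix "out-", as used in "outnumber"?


Prefix: out-
Example: outnumber (out- + number)
Meaning = surpass


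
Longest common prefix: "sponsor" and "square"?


Word 1: "sponsor"
Word 2: "square"
Comparing from start:
  Pos 0: 's' == 's'
  Pos 1: 'p' != 'q' (stop)
LCP = "s" (length 1)


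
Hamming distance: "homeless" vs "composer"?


Comparing character by character (same length = 8):
  Pos 0: 'h' vs 'c' !=
  Pos 1: 'o' vs 'o' =
  Pos 2: 'm' vs 'm' =
  Pos 3: 'e' vs 'p' !=
  Pos 4: 'l' vs 'o' !=
  Pos 5: 'e' vs 's' !=
  Pos 6: 's' vs 'e' !=
  Pos 7: 's' vs 'r' !=
Hamming distance = 6


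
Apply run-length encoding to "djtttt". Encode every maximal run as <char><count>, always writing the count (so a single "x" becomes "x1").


String: "djtttt"
Scanning for consecutive runs:
  'd' x 1
  'j' x 1
  't' x 4
RLE = "d1j1t4"


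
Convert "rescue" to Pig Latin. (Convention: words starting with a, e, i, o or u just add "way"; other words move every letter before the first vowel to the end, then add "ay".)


Word: "rescue"
Starts with consonant(s) → move to end, add 'ay'
Consonant cluster: "r"
Pig Latin = "escueray"


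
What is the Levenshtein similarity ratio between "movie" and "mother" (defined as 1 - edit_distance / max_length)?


Word 1: "movie" (length 5)
Word 2: "mother" (length 6)
One optimal edit sequence:
  1. keep 'm'
  2. keep 'o'
  3. substitute 'v' -> 't'  (+1)
  4. substitute 'i' -> 'h'  (+1)
  5. keep 'e'
  6. insert 'r'  (+1)
Edit distance = 3
Max length = max(5, 6) = 6
Similarity = 1 - 3/6
= 0.5000


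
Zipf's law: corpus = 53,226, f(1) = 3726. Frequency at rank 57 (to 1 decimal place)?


Zipf's law: f(r) = f(1) / r
f(1) = 3726
f(57) = 3726 / 57
= 65.4 occurrences


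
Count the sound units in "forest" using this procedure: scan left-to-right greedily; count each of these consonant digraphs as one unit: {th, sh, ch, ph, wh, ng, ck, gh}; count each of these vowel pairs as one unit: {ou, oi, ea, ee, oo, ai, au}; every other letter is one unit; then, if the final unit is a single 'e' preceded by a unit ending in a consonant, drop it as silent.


Word: "forest" (6 letters)
Left-to-right scan:
  (1) 'f' (letter)
  (2) 'o' (letter)
  (3) 'r' (letter)
  (4) 'e' (letter)
  (5) 's' (letter)
  (6) 't' (letter)
Units from scan: 6
Sound units = 6 units


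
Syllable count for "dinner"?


Word: "dinner"
Syllable breakdown: din | ner
Counting: 2 parts
= 2 syllables


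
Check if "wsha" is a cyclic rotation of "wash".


Word: "wash", Candidate: "wsha"
Method: check if candidate is substring of word+word
"washwash" contains "wsha"? No
Is rotation = No


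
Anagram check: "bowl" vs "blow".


Word 1: "bowl" → sorted: blow
Word 2: "blow" → sorted: blow
Same letters? blow == blow
Anagram = Yes


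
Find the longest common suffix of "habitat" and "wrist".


Word 1: "habitat"
Word 2: "wrist"
Comparing from end:
  Pos -1: 't' == 't'
  Pos -2: 'a' != 's' (stop)
LCS = "t" (length 1)


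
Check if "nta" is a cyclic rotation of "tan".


Word: "tan", Candidate: "nta"
Method: check if candidate is substring of word+word
"tantan" contains "nta"? Yes
Is rotation = Yes


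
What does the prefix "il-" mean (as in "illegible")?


Prefix: il-
Example: illegible (il- + legible)
Meaning = not


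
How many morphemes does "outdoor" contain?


Word: "outdoor"
Morphemes: out- + door
Each morpheme carries meaning
= 2 morphemes


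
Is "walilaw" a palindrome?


Word: "walilaw"
Reversed: "walilaw"
Forward == Backward? walilaw == walilaw
Palindrome = Yes


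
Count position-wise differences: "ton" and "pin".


Comparing character by character (same length = 3):
  Pos 0: 't' vs 'p' !=
  Pos 1: 'o' vs 'i' !=
  Pos 2: 'n' vs 'n' =
Hamming distance = 2


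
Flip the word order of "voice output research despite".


Original: "voice output research despite"
Words (1..n): voice | output | research | despite
Reversed (n..1): despite | research | output | voice
Result = "despite research output voice"


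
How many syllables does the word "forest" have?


Word: "forest"
Syllable breakdown: for-est
Counting: 2 parts
= 2 syllables


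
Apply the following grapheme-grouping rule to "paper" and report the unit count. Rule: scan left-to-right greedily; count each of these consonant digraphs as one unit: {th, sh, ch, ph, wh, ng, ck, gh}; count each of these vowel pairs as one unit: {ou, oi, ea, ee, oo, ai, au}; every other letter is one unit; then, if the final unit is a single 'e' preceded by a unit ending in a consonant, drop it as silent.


Word: "paper" (5 letters)
Left-to-right scan:
  (1) 'p' (letter)
  (2) 'a' (letter)
  (3) 'p' (letter)
  (4) 'e' (letter)
  (5) 'r' (letter)
Units from scan: 5
Sound units = 5 units


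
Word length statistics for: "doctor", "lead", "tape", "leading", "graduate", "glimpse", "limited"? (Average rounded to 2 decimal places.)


Lengths: "doctor"=6, "lead"=4, "tape"=4, "leading"=7, "graduate"=8, "glimpse"=7, "limited"=7
Sum = 43, Count = 7
Average = 43/7 = 6.14
= avg=6.14, min=4, max=8


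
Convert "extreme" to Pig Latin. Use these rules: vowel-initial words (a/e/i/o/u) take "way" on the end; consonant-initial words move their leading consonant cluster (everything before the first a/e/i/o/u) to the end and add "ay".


Word: "extreme"
Starts with vowel → add 'way'
Pig Latin = "extremeway"


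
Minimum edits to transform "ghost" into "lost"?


Word 1: "ghost" (length 5)
Word 2: "lost" (length 4)
One optimal edit sequence (insert/delete/substitute each cost 1):
  1. delete 'g'  (+1)
  2. substitute 'h' -> 'l'  (+1)
  3. keep 'o'
  4. keep 's'
  5. keep 't'
Total edit operations: 2
Edit distance = 2


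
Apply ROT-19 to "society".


Word: "society"
Shift: 19
Each letter → (letter + shift) mod 26:
  's' (18) + 19 = 11 → 'l'
  'o' (14) + 19 = 7 → 'h'
  'c' (2) + 19 = 21 → 'v'
  'i' (8) + 19 = 1 → 'b'
  'e' (4) + 19 = 23 → 'x'
  't' (19) + 19 = 12 → 'm'
  'y' (24) + 19 = 17 → 'r'
Result = "lhvbxmr"


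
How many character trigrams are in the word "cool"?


Word: "cool" (length 4)
Number of 3-grams = length - 3 + 1 = 4 - 3 + 1
= 2


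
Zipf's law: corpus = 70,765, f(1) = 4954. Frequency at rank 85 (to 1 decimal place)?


Zipf's law: f(r) = f(1) / r
f(1) = 4954
f(85) = 4954 / 85
= 58.3 occurrences


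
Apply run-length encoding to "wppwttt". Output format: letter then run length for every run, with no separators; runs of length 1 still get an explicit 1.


String: "wppwttt"
Scanning for consecutive runs:
  'w' x 1
  'p' x 2
  'w' x 1
  't' x 3
RLE = "w1p2w1t3"


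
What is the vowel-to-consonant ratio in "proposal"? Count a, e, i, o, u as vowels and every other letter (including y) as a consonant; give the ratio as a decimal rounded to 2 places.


Word: "proposal"
Vowels (a,e,i,o,u): 3
Consonants: 5
Ratio = 3/5
= 0.60


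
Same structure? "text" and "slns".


Pattern of "text": [0, 1, 2, 0]
Pattern of "slns": [0, 1, 2, 0]
Patterns match
Same pattern = Yes


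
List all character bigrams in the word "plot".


Word: "plot" (length 4)
Number of bigrams = 4 - 2 + 1 = 3
  Position 0: "pl"
  Position 1: "lo"
  Position 2: "ot"
Bigrams = "pl", "lo", "ot"


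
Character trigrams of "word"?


Word: "word" (length 4)
Number of trigrams = 4 - 3 + 1 = 2
  Position 0: "wor"
  Position 1: "ord"
Trigrams = "wor", "ord"


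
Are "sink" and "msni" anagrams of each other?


Word 1: "sink" → sorted: ikns
Word 2: "msni" → sorted: imns
Same letters? ikns != imns
Anagram = No


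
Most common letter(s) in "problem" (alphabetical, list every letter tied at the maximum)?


Word: "problem"
Letter counts:
  'b': 1
  'e': 1
  'l': 1
  'm': 1
  'o': 1
  'p': 1
  'r': 1
Maximum count = 1
Most frequent = 'b', 'e', 'l', 'm', 'o', 'p', 'r' (1 time each)


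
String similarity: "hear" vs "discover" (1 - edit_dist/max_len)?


Word 1: "hear" (length 4)
Word 2: "discover" (length 8)
One optimal edit sequence:
  1. insert 'd'  (+1)
  2. insert 'i'  (+1)
  3. insert 's'  (+1)
  4. insert 'c'  (+1)
  5. substitute 'h' -> 'o'  (+1)
  6. substitute 'e' -> 'v'  (+1)
  7. substitute 'a' -> 'e'  (+1)
  8. keep 'r'
Edit distance = 7
Max length = max(4, 8) = 8
Similarity = 1 - 7/8
= 0.1250


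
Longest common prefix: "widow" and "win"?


Word 1: "widow"
Word 2: "win"
Comparing from start:
  Pos 0: 'w' == 'w'
  Pos 1: 'i' == 'i'
  Pos 2: 'd' != 'n' (stop)
LCP = "wi" (length 2)


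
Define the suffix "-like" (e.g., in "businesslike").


Suffix: -like
Example: businesslike (business + -like)
Meaning = resembling


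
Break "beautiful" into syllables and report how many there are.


Word: "beautiful"
Syllable breakdown: beau · ti · ful
Counting: 3 parts
= 3 syllables


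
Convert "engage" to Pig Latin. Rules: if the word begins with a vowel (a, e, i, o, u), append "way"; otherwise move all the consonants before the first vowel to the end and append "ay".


Word: "engage"
Starts with vowel → add 'way'
Pig Latin = "engageway"


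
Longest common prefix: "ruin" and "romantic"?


Word 1: "ruin"
Word 2: "romantic"
Comparing from start:
  Pos 0: 'r' == 'r'
  Pos 1: 'u' != 'o' (stop)
LCP = "r" (length 1)


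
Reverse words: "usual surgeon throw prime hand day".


Original: "usual surgeon throw prime hand day"
Words (1..n): usual | surgeon | throw | prime | hand | day
Reversed (n..1): day | hand | prime | throw | surgeon | usual
Result = "day hand prime throw surgeon usual"


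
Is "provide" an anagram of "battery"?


Word 1: "battery" → sorted: abertty
Word 2: "provide" → sorted: deioprv
Same letters? abertty != deioprv
Anagram = No


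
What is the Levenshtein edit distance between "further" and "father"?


Word 1: "further" (length 7)
Word 2: "father" (length 6)
One optimal edit sequence (insert/delete/substitute each cost 1):
  1. keep 'f'
  2. delete 'u'  (+1)
  3. substitute 'r' -> 'a'  (+1)
  4. keep 't'
  5. keep 'h'
  6. keep 'e'
  7. keep 'r'
Total edit operations: 2
Edit distance = 2


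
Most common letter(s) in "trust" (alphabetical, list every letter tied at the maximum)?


Word: "trust"
Letter counts:
  'r': 1
  's': 1
  't': 2
  'u': 1
Maximum count = 2
Most frequent = 't' (2 times each)


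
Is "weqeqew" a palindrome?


Word: "weqeqew"
Reversed: "weqeqew"
Forward == Backward? weqeqew == weqeqew
Palindrome = Yes


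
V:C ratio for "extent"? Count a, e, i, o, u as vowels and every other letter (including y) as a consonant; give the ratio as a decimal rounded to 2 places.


Word: "extent"
Vowels (a,e,i,o,u): 2
Consonants: 4
Ratio = 2/4
= 0.50


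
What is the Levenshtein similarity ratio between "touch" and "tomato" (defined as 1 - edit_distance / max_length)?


Word 1: "touch" (length 5)
Word 2: "tomato" (length 6)
One optimal edit sequence:
  1. keep 't'
  2. keep 'o'
  3. insert 'm'  (+1)
  4. substitute 'u' -> 'a'  (+1)
  5. substitute 'c' -> 't'  (+1)
  6. substitute 'h' -> 'o'  (+1)
Edit distance = 4
Max length = max(5, 6) = 6
Similarity = 1 - 4/6
= 0.3333


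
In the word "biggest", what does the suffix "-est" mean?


Suffix: -est
Example: biggest = big + -est, with a spelling change
Meaning = most


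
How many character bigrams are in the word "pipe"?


Word: "pipe" (length 4)
Number of 2-grams = length - 2 + 1 = 4 - 2 + 1
= 3


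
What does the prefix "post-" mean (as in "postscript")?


Prefix: post-
Example: postscript (post- + script)
Meaning = after


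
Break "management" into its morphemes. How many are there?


Word: "management"
Morphemes: manage | -ment
Each morpheme carries meaning
= 2 morphemes


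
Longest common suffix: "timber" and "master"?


Word 1: "timber"
Word 2: "master"
Comparing from end:
  Pos -1: 'r' == 'r'
  Pos -2: 'e' == 'e'
  Pos -3: 'b' != 't' (stop)
LCS = "er" (length 2)


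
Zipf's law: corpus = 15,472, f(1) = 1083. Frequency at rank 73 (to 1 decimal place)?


Zipf's law: f(r) = f(1) / r
f(1) = 1083
f(73) = 1083 / 73
= 14.8 occurrences


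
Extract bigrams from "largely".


Word: "largely" (length 7)
Number of bigrams = 7 - 2 + 1 = 6
  Position 0: "la"
  Position 1: "ar"
  Position 2: "rg"
  Position 3: "ge"
  Position 4: "el"
  Position 5: "ly"
Bigrams = "la", "ar", "rg", "ge", "el", "ly"


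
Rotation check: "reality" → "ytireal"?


Word: "reality", Candidate: "ytireal"
Method: check if candidate is substring of word+word
"realityreality" contains "ytireal"? No
Is rotation = No


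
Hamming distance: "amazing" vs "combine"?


Comparing character by character (same length = 7):
  Pos 0: 'a' vs 'c' !=
  Pos 1: 'm' vs 'o' !=
  Pos 2: 'a' vs 'm' !=
  Pos 3: 'z' vs 'b' !=
  Pos 4: 'i' vs 'i' =
  Pos 5: 'n' vs 'n' =
  Pos 6: 'g' vs 'e' !=
Hamming distance = 5


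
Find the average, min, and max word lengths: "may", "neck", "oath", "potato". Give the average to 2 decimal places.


Lengths: "may"=3, "neck"=4, "oath"=4, "potato"=6
Sum = 17, Count = 4
Average = 17/4 = 4.25
= avg=4.25, min=3, max=6


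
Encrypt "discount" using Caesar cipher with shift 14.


Word: "discount"
Shift: 14
Each letter → (letter + shift) mod 26:
  'd' (3) + 14 = 17 → 'r'
  'i' (8) + 14 = 22 → 'w'
  's' (18) + 14 = 6 → 'g'
  'c' (2) + 14 = 16 → 'q'
  'o' (14) + 14 = 2 → 'c'
  'u' (20) + 14 = 8 → 'i'
  'n' (13) + 14 = 1 → 'b'
  't' (19) + 14 = 7 → 'h'
Result = "rwgqcibh"


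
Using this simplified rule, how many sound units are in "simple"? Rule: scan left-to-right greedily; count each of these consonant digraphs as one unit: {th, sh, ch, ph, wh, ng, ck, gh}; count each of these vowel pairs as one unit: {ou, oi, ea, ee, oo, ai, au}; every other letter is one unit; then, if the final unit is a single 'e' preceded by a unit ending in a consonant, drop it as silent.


Word: "simple" (6 letters)
Left-to-right scan:
  1. 's' (letter)
  2. 'i' (letter)
  3. 'm' (letter)
  4. 'p' (letter)
  5. 'l' (letter)
  6. 'e' (letter)
Units from scan: 6
Final unit is 'e' after a consonant -> drop as silent (-1)
Sound units = 5 units


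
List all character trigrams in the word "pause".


Word: "pause" (length 5)
Number of trigrams = 5 - 3 + 1 = 3
  Position 0: "pau"
  Position 1: "aus"
  Position 2: "use"
Trigrams = "pau", "aus", "use"
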